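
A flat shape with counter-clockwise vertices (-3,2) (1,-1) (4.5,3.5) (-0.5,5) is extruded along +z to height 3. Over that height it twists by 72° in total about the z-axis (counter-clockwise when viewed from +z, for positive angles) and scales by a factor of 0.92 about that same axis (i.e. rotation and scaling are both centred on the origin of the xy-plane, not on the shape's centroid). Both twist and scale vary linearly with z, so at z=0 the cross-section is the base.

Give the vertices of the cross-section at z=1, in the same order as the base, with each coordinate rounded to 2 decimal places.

Cross-section at z=1: (-3.46,0.59) (1.29,-0.49) (2.62,4.89) (-2.42,4.25)

t = z/height = 1/3 = 0.333333
s = 1 + (scale-1)·z/height = 1 + (0.92-1)·1/3 = 0.973333
θ = twist·z/height = 72°·1/3 = 24.0000° = 0.418879 rad
cos θ = 0.913545, sin θ = 0.406737 (intermediates below are computed at full precision and shown rounded to 5 d.p.)
v1: (-3,2) → rotate → (-3.55411,0.60688) → ×s → (-3.45933,0.59070) → (-3.46,0.59)
v2: (1,-1) → rotate → (1.32028,-0.50681) → ×s → (1.28507,-0.49329) → (1.29,-0.49)
v3: (4.5,3.5) → rotate → (2.68738,5.02772) → ×s → (2.61571,4.89365) → (2.62,4.89)
v4: (-0.5,5) → rotate → (-2.49046,4.36436) → ×s → (-2.42404,4.24798) → (-2.42,4.25)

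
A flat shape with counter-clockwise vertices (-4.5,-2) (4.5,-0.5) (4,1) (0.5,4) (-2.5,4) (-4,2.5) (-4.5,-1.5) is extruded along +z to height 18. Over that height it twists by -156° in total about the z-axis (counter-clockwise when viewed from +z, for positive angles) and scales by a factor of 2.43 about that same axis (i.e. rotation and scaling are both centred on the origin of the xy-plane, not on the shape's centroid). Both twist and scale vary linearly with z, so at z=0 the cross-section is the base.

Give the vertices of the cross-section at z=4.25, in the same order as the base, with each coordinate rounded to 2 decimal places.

t = z/height = 4.25/18 = 0.236111
s = 1 + (scale-1)·z/height = 1 + (2.43-1)·4.25/18 = 1.337639
θ = twist·z/height = -156°·4.25/18 = -36.8333° = -0.642863 rad
cos θ = 0.800383, sin θ = -0.599489 (intermediates below are computed at full precision and shown rounded to 5 d.p.)
v1: (-4.5,-2) → rotate → (-4.80070,1.09694) → ×s → (-6.42160,1.46731) → (-6.42,1.47)
v2: (4.5,-0.5) → rotate → (3.30198,-3.09789) → ×s → (4.41685,-4.14386) → (4.42,-4.14)
v3: (4,1) → rotate → (3.80102,-1.59757) → ×s → (5.08439,-2.13698) → (5.08,-2.14)
v4: (0.5,4) → rotate → (2.79815,2.90179) → ×s → (3.74291,3.88154) → (3.74,3.88)
v5: (-2.5,4) → rotate → (0.39700,4.70025) → ×s → (0.53104,6.28724) → (0.53,6.29)
v6: (-4,2.5) → rotate → (-1.70281,4.39891) → ×s → (-2.27774,5.88416) → (-2.28,5.88)
v7: (-4.5,-1.5) → rotate → (-4.50096,1.49713) → ×s → (-6.02065,2.00262) → (-6.02,2.00)

Cross-section at z=4.25: (-6.42,1.47) (4.42,-4.14) (5.08,-2.14) (3.74,3.88) (0.53,6.29) (-2.28,5.88) (-6.02,2.00)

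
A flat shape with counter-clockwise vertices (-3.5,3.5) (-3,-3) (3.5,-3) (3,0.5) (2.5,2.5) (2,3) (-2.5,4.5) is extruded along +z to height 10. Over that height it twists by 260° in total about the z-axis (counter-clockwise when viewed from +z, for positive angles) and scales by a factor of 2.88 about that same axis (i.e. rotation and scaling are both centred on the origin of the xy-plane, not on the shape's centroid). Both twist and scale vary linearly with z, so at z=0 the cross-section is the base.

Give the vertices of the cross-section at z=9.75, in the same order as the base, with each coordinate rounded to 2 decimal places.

t = z/height = 9.75/10 = 0.975
s = 1 + (scale-1)·z/height = 1 + (2.88-1)·9.75/10 = 2.833000
θ = twist·z/height = 260°·9.75/10 = 253.5000° = 4.424410 rad
cos θ = -0.284015, sin θ = -0.958820 (intermediates below are computed at full precision and shown rounded to 5 d.p.)
v1: (-3.5,3.5) → rotate → (4.34992,2.36182) → ×s → (12.32333,6.69102) → (12.32,6.69)
v2: (-3,-3) → rotate → (-2.02441,3.72851) → ×s → (-5.73516,10.56286) → (-5.74,10.56)
v3: (3.5,-3) → rotate → (-3.87051,-2.50382) → ×s → (-10.96516,-7.09333) → (-10.97,-7.09)
v4: (3,0.5) → rotate → (-0.37264,-3.01847) → ×s → (-1.05568,-8.55132) → (-1.06,-8.55)
v5: (2.5,2.5) → rotate → (1.68701,-3.10709) → ×s → (4.77930,-8.80238) → (4.78,-8.80)
v6: (2,3) → rotate → (2.30843,-2.76969) → ×s → (6.53978,-7.84652) → (6.54,-7.85)
v7: (-2.5,4.5) → rotate → (5.02473,1.11898) → ×s → (14.23505,3.17007) → (14.24,3.17)

Cross-section at z=9.75: (12.32,6.69) (-5.74,10.56) (-10.97,-7.09) (-1.06,-8.55) (4.78,-8.80) (6.54,-7.85) (14.24,3.17)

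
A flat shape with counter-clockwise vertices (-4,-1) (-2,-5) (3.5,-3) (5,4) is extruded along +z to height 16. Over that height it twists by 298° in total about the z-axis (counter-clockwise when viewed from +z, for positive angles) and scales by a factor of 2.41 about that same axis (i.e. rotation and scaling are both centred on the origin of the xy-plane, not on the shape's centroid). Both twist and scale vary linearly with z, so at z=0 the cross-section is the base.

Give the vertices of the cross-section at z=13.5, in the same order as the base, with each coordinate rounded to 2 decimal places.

t = z/height = 13.5/16 = 0.84375
s = 1 + (scale-1)·z/height = 1 + (2.41-1)·13.5/16 = 2.189688
θ = twist·z/height = 298°·13.5/16 = 251.4375° = 4.388412 rad
cos θ = -0.318339, sin θ = -0.947977 (intermediates below are computed at full precision and shown rounded to 5 d.p.)
v1: (-4,-1) → rotate → (0.32538,4.11025) → ×s → (0.71248,9.00016) → (0.71,9.00)
v2: (-2,-5) → rotate → (-4.10321,3.48765) → ×s → (-8.98474,7.63686) → (-8.98,7.64)
v3: (3.5,-3) → rotate → (-3.95812,-2.36290) → ×s → (-8.66704,-5.17402) → (-8.67,-5.17)
v4: (5,4) → rotate → (2.20021,-6.01324) → ×s → (4.81778,-13.16712) → (4.82,-13.17)

Cross-section at z=13.5: (0.71,9.00) (-8.98,7.64) (-8.67,-5.17) (4.82,-13.17)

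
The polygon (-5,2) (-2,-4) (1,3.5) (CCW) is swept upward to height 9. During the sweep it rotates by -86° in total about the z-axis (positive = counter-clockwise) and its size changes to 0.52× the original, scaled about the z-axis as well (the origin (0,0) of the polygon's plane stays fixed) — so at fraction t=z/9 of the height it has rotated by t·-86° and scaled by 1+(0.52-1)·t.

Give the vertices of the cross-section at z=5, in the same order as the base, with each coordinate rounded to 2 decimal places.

Cross-section at z=5: (-1.38,3.70) (-3.16,-0.89) (2.39,1.18)

t = z/height = 5/9 = 0.555556
s = 1 + (scale-1)·z/height = 1 + (0.52-1)·5/9 = 0.733333
θ = twist·z/height = -86°·5/9 = -47.7778° = -0.833880 rad
cos θ = 0.672008, sin θ = -0.740544 (intermediates below are computed at full precision and shown rounded to 5 d.p.)
v1: (-5,2) → rotate → (-1.87895,5.04674) → ×s → (-1.37790,3.70094) → (-1.38,3.70)
v2: (-2,-4) → rotate → (-4.30619,-1.20694) → ×s → (-3.15787,-0.88509) → (-3.16,-0.89)
v3: (1,3.5) → rotate → (3.26391,1.61148) → ×s → (2.39354,1.18175) → (2.39,1.18)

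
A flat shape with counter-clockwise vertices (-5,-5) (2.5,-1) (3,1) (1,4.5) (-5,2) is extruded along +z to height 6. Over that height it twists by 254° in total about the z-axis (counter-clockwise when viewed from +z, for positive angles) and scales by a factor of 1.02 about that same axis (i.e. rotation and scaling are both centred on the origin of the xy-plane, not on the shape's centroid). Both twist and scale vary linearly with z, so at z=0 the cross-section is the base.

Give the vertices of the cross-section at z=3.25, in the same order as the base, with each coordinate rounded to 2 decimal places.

t = z/height = 3.25/6 = 0.541667
s = 1 + (scale-1)·z/height = 1 + (1.02-1)·3.25/6 = 1.010833
θ = twist·z/height = 254°·3.25/6 = 137.5833° = 2.401282 rad
cos θ = -0.738259, sin θ = 0.674517 (intermediates below are computed at full precision and shown rounded to 5 d.p.)
v1: (-5,-5) → rotate → (7.06388,0.31871) → ×s → (7.14041,0.32216) → (7.14,0.32)
v2: (2.5,-1) → rotate → (-1.17113,2.42455) → ×s → (-1.18382,2.45082) → (-1.18,2.45)
v3: (3,1) → rotate → (-2.88929,1.28529) → ×s → (-2.92060,1.29922) → (-2.92,1.30)
v4: (1,4.5) → rotate → (-3.77359,-2.64765) → ×s → (-3.81447,-2.67633) → (-3.81,-2.68)
v5: (-5,2) → rotate → (2.34226,-4.84910) → ×s → (2.36764,-4.90164) → (2.37,-4.90)

Cross-section at z=3.25: (7.14,0.32) (-1.18,2.45) (-2.92,1.30) (-3.81,-2.68) (2.37,-4.90)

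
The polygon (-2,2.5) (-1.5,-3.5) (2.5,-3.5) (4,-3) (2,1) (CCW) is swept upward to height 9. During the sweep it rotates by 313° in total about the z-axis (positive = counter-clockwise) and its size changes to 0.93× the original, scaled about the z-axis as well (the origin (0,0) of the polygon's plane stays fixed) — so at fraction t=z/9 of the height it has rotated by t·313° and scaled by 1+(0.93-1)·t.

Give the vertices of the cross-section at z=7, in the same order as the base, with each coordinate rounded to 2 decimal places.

t = z/height = 7/9 = 0.777778
s = 1 + (scale-1)·z/height = 1 + (0.93-1)·7/9 = 0.945556
θ = twist·z/height = 313°·7/9 = 243.4444° = 4.248907 rad
cos θ = -0.447065, sin θ = -0.894501 (intermediates below are computed at full precision and shown rounded to 5 d.p.)
v1: (-2,2.5) → rotate → (3.13038,0.67134) → ×s → (2.95995,0.63479) → (2.96,0.63)
v2: (-1.5,-3.5) → rotate → (-2.46016,2.90648) → ×s → (-2.32621,2.74824) → (-2.33,2.75)
v3: (2.5,-3.5) → rotate → (-4.24842,-0.67152) → ×s → (-4.01712,-0.63496) → (-4.02,-0.63)
v4: (4,-3) → rotate → (-4.47177,-2.23681) → ×s → (-4.22830,-2.11503) → (-4.23,-2.12)
v5: (2,1) → rotate → (0.00037,-2.23607) → ×s → (0.00035,-2.11433) → (0.00,-2.11)

Cross-section at z=7: (2.96,0.63) (-2.33,2.75) (-4.02,-0.63) (-4.23,-2.12) (0.00,-2.11)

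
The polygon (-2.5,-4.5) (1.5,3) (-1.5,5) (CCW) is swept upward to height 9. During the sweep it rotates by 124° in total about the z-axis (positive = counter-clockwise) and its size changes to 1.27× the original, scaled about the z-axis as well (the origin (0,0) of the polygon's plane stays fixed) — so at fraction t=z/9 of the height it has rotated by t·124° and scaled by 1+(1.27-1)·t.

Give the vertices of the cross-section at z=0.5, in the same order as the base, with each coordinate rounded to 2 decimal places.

t = z/height = 0.5/9 = 0.0555556
s = 1 + (scale-1)·z/height = 1 + (1.27-1)·0.5/9 = 1.015000
θ = twist·z/height = 124°·0.5/9 = 6.8889° = 0.120234 rad
cos θ = 0.992781, sin θ = 0.119944 (intermediates below are computed at full precision and shown rounded to 5 d.p.)
v1: (-2.5,-4.5) → rotate → (-1.94220,-4.76737) → ×s → (-1.97134,-4.83888) → (-1.97,-4.84)
v2: (1.5,3) → rotate → (1.12934,3.15826) → ×s → (1.14628,3.20563) → (1.15,3.21)
v3: (-1.5,5) → rotate → (-2.08889,4.78399) → ×s → (-2.12023,4.85575) → (-2.12,4.86)

Cross-section at z=0.5: (-1.97,-4.84) (1.15,3.21) (-2.12,4.86)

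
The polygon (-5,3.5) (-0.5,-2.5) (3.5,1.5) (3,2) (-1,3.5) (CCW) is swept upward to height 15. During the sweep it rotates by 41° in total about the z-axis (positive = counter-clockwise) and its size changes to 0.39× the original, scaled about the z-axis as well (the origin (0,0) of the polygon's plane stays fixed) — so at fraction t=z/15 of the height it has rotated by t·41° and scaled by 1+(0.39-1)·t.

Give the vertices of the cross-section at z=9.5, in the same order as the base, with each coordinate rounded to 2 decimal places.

t = z/height = 9.5/15 = 0.633333
s = 1 + (scale-1)·z/height = 1 + (0.39-1)·9.5/15 = 0.613667
θ = twist·z/height = 41°·9.5/15 = 25.9667° = 0.453204 rad
cos θ = 0.899049, sin θ = 0.437848 (intermediates below are computed at full precision and shown rounded to 5 d.p.)
v1: (-5,3.5) → rotate → (-6.02771,0.95743) → ×s → (-3.69901,0.58754) → (-3.70,0.59)
v2: (-0.5,-2.5) → rotate → (0.64510,-2.46655) → ×s → (0.39587,-1.51364) → (0.40,-1.51)
v3: (3.5,1.5) → rotate → (2.48990,2.88104) → ×s → (1.52797,1.76800) → (1.53,1.77)
v4: (3,2) → rotate → (1.82145,3.11164) → ×s → (1.11776,1.90951) → (1.12,1.91)
v5: (-1,3.5) → rotate → (-2.43152,2.70882) → ×s → (-1.49214,1.66231) → (-1.49,1.66)

Cross-section at z=9.5: (-3.70,0.59) (0.40,-1.51) (1.53,1.77) (1.12,1.91) (-1.49,1.66)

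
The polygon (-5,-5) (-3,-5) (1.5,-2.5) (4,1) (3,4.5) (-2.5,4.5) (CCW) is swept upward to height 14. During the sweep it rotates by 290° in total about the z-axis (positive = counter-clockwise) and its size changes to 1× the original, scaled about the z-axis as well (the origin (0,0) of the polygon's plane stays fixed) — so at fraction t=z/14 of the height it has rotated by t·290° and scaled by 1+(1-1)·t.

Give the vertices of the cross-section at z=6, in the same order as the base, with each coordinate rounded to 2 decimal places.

Cross-section at z=6: (6.95,-1.31) (5.82,0.34) (1.22,2.65) (-3.08,2.74) (-5.41,-0.06) (-2.31,-4.60)

t = z/height = 6/14 = 0.428571
s = 1 + (scale-1)·z/height = 1 + (1-1)·6/14 = 1.000000
θ = twist·z/height = 290°·6/14 = 124.2857° = 2.169195 rad
cos θ = -0.563320, sin θ = 0.826239 (intermediates below are computed at full precision and shown rounded to 5 d.p.)
v1: (-5,-5) → rotate → (6.94779,-1.31459) → ×s → (6.94779,-1.31459) → (6.95,-1.31)
v2: (-3,-5) → rotate → (5.82115,0.33788) → ×s → (5.82115,0.33788) → (5.82,0.34)
v3: (1.5,-2.5) → rotate → (1.22062,2.64766) → ×s → (1.22062,2.64766) → (1.22,2.65)
v4: (4,1) → rotate → (-3.07952,2.74164) → ×s → (-3.07952,2.74164) → (-3.08,2.74)
v5: (3,4.5) → rotate → (-5.40803,-0.05622) → ×s → (-5.40803,-0.05622) → (-5.41,-0.06)
v6: (-2.5,4.5) → rotate → (-2.30977,-4.60054) → ×s → (-2.30977,-4.60054) → (-2.31,-4.60)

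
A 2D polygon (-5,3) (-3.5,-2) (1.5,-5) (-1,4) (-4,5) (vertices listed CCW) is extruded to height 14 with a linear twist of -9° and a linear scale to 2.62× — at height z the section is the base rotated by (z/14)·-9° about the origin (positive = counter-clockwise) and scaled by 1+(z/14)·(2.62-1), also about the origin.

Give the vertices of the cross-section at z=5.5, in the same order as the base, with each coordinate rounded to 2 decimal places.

Cross-section at z=5.5: (-7.86,5.40) (-5.92,-2.91) (1.95,-8.32) (-1.23,6.63) (-6.03,8.57)

t = z/height = 5.5/14 = 0.392857
s = 1 + (scale-1)·z/height = 1 + (2.62-1)·5.5/14 = 1.636429
θ = twist·z/height = -9°·5.5/14 = -3.5357° = -0.061710 rad
cos θ = 0.998097, sin θ = -0.061671 (intermediates below are computed at full precision and shown rounded to 5 d.p.)
v1: (-5,3) → rotate → (-4.80547,3.30264) → ×s → (-7.86381,5.40454) → (-7.86,5.40)
v2: (-3.5,-2) → rotate → (-3.61668,-1.78035) → ×s → (-5.91844,-2.91341) → (-5.92,-2.91)
v3: (1.5,-5) → rotate → (1.18879,-5.08299) → ×s → (1.94537,-8.31795) → (1.95,-8.32)
v4: (-1,4) → rotate → (-0.75141,4.05406) → ×s → (-1.22963,6.63417) → (-1.23,6.63)
v5: (-4,5) → rotate → (-3.68403,5.23717) → ×s → (-6.02866,8.57025) → (-6.03,8.57)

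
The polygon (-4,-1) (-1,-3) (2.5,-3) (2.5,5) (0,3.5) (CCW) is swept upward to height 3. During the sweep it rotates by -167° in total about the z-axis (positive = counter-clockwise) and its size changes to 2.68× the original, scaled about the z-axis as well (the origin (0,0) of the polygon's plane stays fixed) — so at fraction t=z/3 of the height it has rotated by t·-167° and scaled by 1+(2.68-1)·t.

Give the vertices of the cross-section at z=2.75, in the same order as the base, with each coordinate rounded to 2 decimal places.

t = z/height = 2.75/3 = 0.916667
s = 1 + (scale-1)·z/height = 1 + (2.68-1)·2.75/3 = 2.540000
θ = twist·z/height = -167°·2.75/3 = -153.0833° = -2.671808 rad
cos θ = -0.891666, sin θ = -0.452694 (intermediates below are computed at full precision and shown rounded to 5 d.p.)
v1: (-4,-1) → rotate → (3.11397,2.70244) → ×s → (7.90948,6.86420) → (7.91,6.86)
v2: (-1,-3) → rotate → (-0.46642,3.12769) → ×s → (-1.18470,7.94434) → (-1.18,7.94)
v3: (2.5,-3) → rotate → (-3.58725,1.54326) → ×s → (-9.11161,3.91989) → (-9.11,3.92)
v4: (2.5,5) → rotate → (0.03431,-5.59006) → ×s → (0.08714,-14.19876) → (0.09,-14.20)
v5: (0,3.5) → rotate → (1.58443,-3.12083) → ×s → (4.02445,-7.92691) → (4.02,-7.93)

Cross-section at z=2.75: (7.91,6.86) (-1.18,7.94) (-9.11,3.92) (0.09,-14.20) (4.02,-7.93)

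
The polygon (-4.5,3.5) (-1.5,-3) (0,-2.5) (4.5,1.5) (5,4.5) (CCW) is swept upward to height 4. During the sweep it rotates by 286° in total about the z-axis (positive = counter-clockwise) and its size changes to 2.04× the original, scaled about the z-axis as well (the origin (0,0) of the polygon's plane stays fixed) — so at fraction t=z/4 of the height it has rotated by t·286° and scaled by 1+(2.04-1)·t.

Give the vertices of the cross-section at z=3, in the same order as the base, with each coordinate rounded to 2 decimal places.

Cross-section at z=3: (10.13,-0.60) (-0.82,5.91) (-2.52,3.67) (-5.09,-6.74) (-2.80,-11.64)

t = z/height = 3/4 = 0.75
s = 1 + (scale-1)·z/height = 1 + (2.04-1)·3/4 = 1.780000
θ = twist·z/height = 286°·3/4 = 214.5000° = 3.743731 rad
cos θ = -0.824126, sin θ = -0.566406 (intermediates below are computed at full precision and shown rounded to 5 d.p.)
v1: (-4.5,3.5) → rotate → (5.69099,-0.33561) → ×s → (10.12996,-0.59739) → (10.13,-0.60)
v2: (-1.5,-3) → rotate → (-0.46303,3.32199) → ×s → (-0.82419,5.91314) → (-0.82,5.91)
v3: (0,-2.5) → rotate → (-1.41602,2.06032) → ×s → (-2.52051,3.66736) → (-2.52,3.67)
v4: (4.5,1.5) → rotate → (-2.85896,-3.78502) → ×s → (-5.08895,-6.73733) → (-5.09,-6.74)
v5: (5,4.5) → rotate → (-1.57180,-6.54060) → ×s → (-2.79781,-11.64227) → (-2.80,-11.64)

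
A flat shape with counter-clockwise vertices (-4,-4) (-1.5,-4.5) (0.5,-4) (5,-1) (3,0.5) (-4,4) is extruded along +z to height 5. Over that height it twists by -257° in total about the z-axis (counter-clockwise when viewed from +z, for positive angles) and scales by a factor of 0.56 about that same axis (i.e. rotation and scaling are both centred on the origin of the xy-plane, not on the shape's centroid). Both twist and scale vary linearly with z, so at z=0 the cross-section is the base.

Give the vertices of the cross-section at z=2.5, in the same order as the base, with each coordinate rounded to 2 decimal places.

t = z/height = 2.5/5 = 0.5
s = 1 + (scale-1)·z/height = 1 + (0.56-1)·2.5/5 = 0.780000
θ = twist·z/height = -257°·2.5/5 = -128.5000° = -2.242748 rad
cos θ = -0.622515, sin θ = -0.782608 (intermediates below are computed at full precision and shown rounded to 5 d.p.)
v1: (-4,-4) → rotate → (-0.64037,5.62049) → ×s → (-0.49949,4.38398) → (-0.50,4.38)
v2: (-1.5,-4.5) → rotate → (-2.58796,3.97523) → ×s → (-2.01861,3.10068) → (-2.02,3.10)
v3: (0.5,-4) → rotate → (-3.44169,2.09875) → ×s → (-2.68452,1.63703) → (-2.68,1.64)
v4: (5,-1) → rotate → (-3.89518,-3.29053) → ×s → (-3.03824,-2.56661) → (-3.04,-2.57)
v5: (3,0.5) → rotate → (-1.47624,-2.65908) → ×s → (-1.15147,-2.07408) → (-1.15,-2.07)
v6: (-4,4) → rotate → (5.62049,0.64037) → ×s → (4.38398,0.49949) → (4.38,0.50)

Cross-section at z=2.5: (-0.50,4.38) (-2.02,3.10) (-2.68,1.64) (-3.04,-2.57) (-1.15,-2.07) (4.38,0.50)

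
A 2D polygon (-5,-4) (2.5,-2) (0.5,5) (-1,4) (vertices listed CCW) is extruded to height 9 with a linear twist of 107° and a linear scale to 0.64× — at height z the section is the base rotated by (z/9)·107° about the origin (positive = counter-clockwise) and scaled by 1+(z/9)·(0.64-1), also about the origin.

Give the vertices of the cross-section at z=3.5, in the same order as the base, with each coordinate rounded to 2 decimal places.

Cross-section at z=3.5: (-0.93,-5.43) (2.75,0.14) (-2.53,3.50) (-2.93,2.00)

t = z/height = 3.5/9 = 0.388889
s = 1 + (scale-1)·z/height = 1 + (0.64-1)·3.5/9 = 0.860000
θ = twist·z/height = 107°·3.5/9 = 41.6111° = 0.726251 rad
cos θ = 0.747669, sin θ = 0.664071 (intermediates below are computed at full precision and shown rounded to 5 d.p.)
v1: (-5,-4) → rotate → (-1.08206,-6.31103) → ×s → (-0.93057,-5.42749) → (-0.93,-5.43)
v2: (2.5,-2) → rotate → (3.19732,0.16484) → ×s → (2.74969,0.14176) → (2.75,0.14)
v3: (0.5,5) → rotate → (-2.94652,4.07038) → ×s → (-2.53401,3.50053) → (-2.53,3.50)
v4: (-1,4) → rotate → (-3.40395,2.32661) → ×s → (-2.92740,2.00088) → (-2.93,2.00)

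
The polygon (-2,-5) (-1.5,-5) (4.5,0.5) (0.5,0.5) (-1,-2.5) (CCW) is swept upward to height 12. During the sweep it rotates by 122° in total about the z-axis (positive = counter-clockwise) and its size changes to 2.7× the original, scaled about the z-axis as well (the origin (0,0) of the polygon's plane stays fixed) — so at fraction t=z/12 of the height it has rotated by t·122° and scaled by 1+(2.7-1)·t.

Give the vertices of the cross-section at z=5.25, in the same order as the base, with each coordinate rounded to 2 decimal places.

Cross-section at z=5.25: (4.92,-8.00) (5.44,-7.30) (3.98,6.82) (-0.18,1.22) (2.46,-4.00)

t = z/height = 5.25/12 = 0.4375
s = 1 + (scale-1)·z/height = 1 + (2.7-1)·5.25/12 = 1.743750
θ = twist·z/height = 122°·5.25/12 = 53.3750° = 0.931569 rad
cos θ = 0.596575, sin θ = 0.802557 (intermediates below are computed at full precision and shown rounded to 5 d.p.)
v1: (-2,-5) → rotate → (2.81964,-4.58799) → ×s → (4.91674,-8.00031) → (4.92,-8.00)
v2: (-1.5,-5) → rotate → (3.11792,-4.18671) → ×s → (5.43688,-7.30058) → (5.44,-7.30)
v3: (4.5,0.5) → rotate → (2.28331,3.90980) → ×s → (3.98152,6.81771) → (3.98,6.82)
v4: (0.5,0.5) → rotate → (-0.10299,0.69957) → ×s → (-0.17959,1.21987) → (-0.18,1.22)
v5: (-1,-2.5) → rotate → (1.40982,-2.29400) → ×s → (2.45837,-4.00015) → (2.46,-4.00)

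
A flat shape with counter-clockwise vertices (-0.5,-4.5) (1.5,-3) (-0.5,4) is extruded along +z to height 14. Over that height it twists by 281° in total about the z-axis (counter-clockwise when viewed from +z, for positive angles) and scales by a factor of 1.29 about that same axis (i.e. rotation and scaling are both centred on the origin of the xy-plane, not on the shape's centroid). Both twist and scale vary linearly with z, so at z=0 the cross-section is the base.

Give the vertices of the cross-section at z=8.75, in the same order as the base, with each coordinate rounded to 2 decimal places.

t = z/height = 8.75/14 = 0.625
s = 1 + (scale-1)·z/height = 1 + (1.29-1)·8.75/14 = 1.181250
θ = twist·z/height = 281°·8.75/14 = 175.6250° = 3.065234 rad
cos θ = -0.997086, sin θ = 0.076284 (intermediates below are computed at full precision and shown rounded to 5 d.p.)
v1: (-0.5,-4.5) → rotate → (0.84182,4.44875) → ×s → (0.99440,5.25508) → (0.99,5.26)
v2: (1.5,-3) → rotate → (-1.26678,3.10568) → ×s → (-1.49638,3.66859) → (-1.50,3.67)
v3: (-0.5,4) → rotate → (0.19341,-4.02649) → ×s → (0.22846,-4.75629) → (0.23,-4.76)

Cross-section at z=8.75: (0.99,5.26) (-1.50,3.67) (0.23,-4.76)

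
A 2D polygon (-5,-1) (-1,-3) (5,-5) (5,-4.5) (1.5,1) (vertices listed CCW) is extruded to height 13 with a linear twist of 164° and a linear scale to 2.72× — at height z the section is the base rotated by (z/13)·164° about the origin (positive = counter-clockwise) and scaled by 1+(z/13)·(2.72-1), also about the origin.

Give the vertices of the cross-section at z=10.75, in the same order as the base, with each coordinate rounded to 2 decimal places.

t = z/height = 10.75/13 = 0.826923
s = 1 + (scale-1)·z/height = 1 + (2.72-1)·10.75/13 = 2.422308
θ = twist·z/height = 164°·10.75/13 = 135.6154° = 2.366935 rad
cos θ = -0.714661, sin θ = 0.699471 (intermediates below are computed at full precision and shown rounded to 5 d.p.)
v1: (-5,-1) → rotate → (4.27277,-2.78270) → ×s → (10.34997,-6.74055) → (10.35,-6.74)
v2: (-1,-3) → rotate → (2.81307,1.44451) → ×s → (6.81413,3.49905) → (6.81,3.50)
v3: (5,-5) → rotate → (-0.07595,7.07066) → ×s → (-0.18396,17.12731) → (-0.18,17.13)
v4: (5,-4.5) → rotate → (-0.42568,6.71333) → ×s → (-1.03113,16.26175) → (-1.03,16.26)
v5: (1.5,1) → rotate → (-1.77146,0.33455) → ×s → (-4.29103,0.81038) → (-4.29,0.81)

Cross-section at z=10.75: (10.35,-6.74) (6.81,3.50) (-0.18,17.13) (-1.03,16.26) (-4.29,0.81)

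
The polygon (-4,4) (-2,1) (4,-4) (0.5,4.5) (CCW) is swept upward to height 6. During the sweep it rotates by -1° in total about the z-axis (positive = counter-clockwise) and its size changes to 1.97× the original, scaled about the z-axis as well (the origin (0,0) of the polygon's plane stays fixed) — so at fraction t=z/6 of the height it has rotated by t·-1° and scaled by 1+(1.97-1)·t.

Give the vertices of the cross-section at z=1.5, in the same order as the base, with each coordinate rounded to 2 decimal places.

t = z/height = 1.5/6 = 0.25
s = 1 + (scale-1)·z/height = 1 + (1.97-1)·1.5/6 = 1.242500
θ = twist·z/height = -1°·1.5/6 = -0.2500° = -0.004363 rad
cos θ = 0.999990, sin θ = -0.004363 (intermediates below are computed at full precision and shown rounded to 5 d.p.)
v1: (-4,4) → rotate → (-3.98251,4.01742) → ×s → (-4.94827,4.99164) → (-4.95,4.99)
v2: (-2,1) → rotate → (-1.99562,1.00872) → ×s → (-2.47955,1.25333) → (-2.48,1.25)
v3: (4,-4) → rotate → (3.98251,-4.01742) → ×s → (4.94827,-4.99164) → (4.95,-4.99)
v4: (0.5,4.5) → rotate → (0.51963,4.49778) → ×s → (0.64564,5.58849) → (0.65,5.59)

Cross-section at z=1.5: (-4.95,4.99) (-2.48,1.25) (4.95,-4.99) (0.65,5.59)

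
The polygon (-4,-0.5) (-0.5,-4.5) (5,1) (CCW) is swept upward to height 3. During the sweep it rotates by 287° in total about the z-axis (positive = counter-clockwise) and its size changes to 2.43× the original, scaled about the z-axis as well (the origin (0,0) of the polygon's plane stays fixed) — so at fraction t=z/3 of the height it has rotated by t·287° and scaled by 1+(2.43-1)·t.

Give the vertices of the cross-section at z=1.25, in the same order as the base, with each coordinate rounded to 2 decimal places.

Cross-section at z=1.25: (3.85,-5.16) (6.64,2.85) (-5.33,6.15)

t = z/height = 1.25/3 = 0.416667
s = 1 + (scale-1)·z/height = 1 + (2.43-1)·1.25/3 = 1.595833
θ = twist·z/height = 287°·1.25/3 = 119.5833° = 2.087123 rad
cos θ = -0.493689, sin θ = 0.869639 (intermediates below are computed at full precision and shown rounded to 5 d.p.)
v1: (-4,-0.5) → rotate → (2.40957,-3.23171) → ×s → (3.84528,-5.15727) → (3.85,-5.16)
v2: (-0.5,-4.5) → rotate → (4.16022,1.78678) → ×s → (6.63901,2.85140) → (6.64,2.85)
v3: (5,1) → rotate → (-3.33808,3.85450) → ×s → (-5.32702,6.15115) → (-5.33,6.15)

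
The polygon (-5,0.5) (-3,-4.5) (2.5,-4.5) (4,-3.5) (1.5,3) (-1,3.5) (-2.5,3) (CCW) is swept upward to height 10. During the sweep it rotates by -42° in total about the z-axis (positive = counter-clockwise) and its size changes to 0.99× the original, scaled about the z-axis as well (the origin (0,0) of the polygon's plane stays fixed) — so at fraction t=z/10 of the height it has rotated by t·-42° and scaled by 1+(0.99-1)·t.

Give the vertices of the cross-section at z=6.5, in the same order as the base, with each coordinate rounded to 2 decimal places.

t = z/height = 6.5/10 = 0.65
s = 1 + (scale-1)·z/height = 1 + (0.99-1)·6.5/10 = 0.993500
θ = twist·z/height = -42°·6.5/10 = -27.3000° = -0.476475 rad
cos θ = 0.888617, sin θ = -0.458650 (intermediates below are computed at full precision and shown rounded to 5 d.p.)
v1: (-5,0.5) → rotate → (-4.21376,2.73756) → ×s → (-4.18637,2.71976) → (-4.19,2.72)
v2: (-3,-4.5) → rotate → (-4.72977,-2.62283) → ×s → (-4.69903,-2.60578) → (-4.70,-2.61)
v3: (2.5,-4.5) → rotate → (0.15762,-5.14540) → ×s → (0.15660,-5.11196) → (0.16,-5.11)
v4: (4,-3.5) → rotate → (1.94920,-4.94476) → ×s → (1.93653,-4.91262) → (1.94,-4.91)
v5: (1.5,3) → rotate → (2.70887,1.97788) → ×s → (2.69127,1.96502) → (2.69,1.97)
v6: (-1,3.5) → rotate → (0.71666,3.56881) → ×s → (0.71200,3.54561) → (0.71,3.55)
v7: (-2.5,3) → rotate → (-0.84559,3.81248) → ×s → (-0.84010,3.78769) → (-0.84,3.79)

Cross-section at z=6.5: (-4.19,2.72) (-4.70,-2.61) (0.16,-5.11) (1.94,-4.91) (2.69,1.97) (0.71,3.55) (-0.84,3.79)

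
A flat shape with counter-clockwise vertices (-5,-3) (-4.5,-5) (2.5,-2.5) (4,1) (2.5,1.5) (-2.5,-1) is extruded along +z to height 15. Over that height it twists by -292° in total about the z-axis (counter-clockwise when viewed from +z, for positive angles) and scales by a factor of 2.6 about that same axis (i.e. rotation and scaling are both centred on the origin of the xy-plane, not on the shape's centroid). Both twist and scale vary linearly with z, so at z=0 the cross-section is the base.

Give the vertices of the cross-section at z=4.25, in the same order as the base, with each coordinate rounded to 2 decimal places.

t = z/height = 4.25/15 = 0.283333
s = 1 + (scale-1)·z/height = 1 + (2.6-1)·4.25/15 = 1.453333
θ = twist·z/height = -292°·4.25/15 = -82.7333° = -1.443969 rad
cos θ = 0.126488, sin θ = -0.991968 (intermediates below are computed at full precision and shown rounded to 5 d.p.)
v1: (-5,-3) → rotate → (-3.60834,4.58038) → ×s → (-5.24412,6.65682) → (-5.24,6.66)
v2: (-4.5,-5) → rotate → (-5.52903,3.83142) → ×s → (-8.03553,5.56833) → (-8.04,5.57)
v3: (2.5,-2.5) → rotate → (-2.16370,-2.79614) → ×s → (-3.14458,-4.06372) → (-3.14,-4.06)
v4: (4,1) → rotate → (1.49792,-3.84139) → ×s → (2.17697,-5.58281) → (2.18,-5.58)
v5: (2.5,1.5) → rotate → (1.80417,-2.29019) → ×s → (2.62206,-3.32841) → (2.62,-3.33)
v6: (-2.5,-1) → rotate → (-1.30819,2.35343) → ×s → (-1.90123,3.42032) → (-1.90,3.42)

Cross-section at z=4.25: (-5.24,6.66) (-8.04,5.57) (-3.14,-4.06) (2.18,-5.58) (2.62,-3.33) (-1.90,3.42)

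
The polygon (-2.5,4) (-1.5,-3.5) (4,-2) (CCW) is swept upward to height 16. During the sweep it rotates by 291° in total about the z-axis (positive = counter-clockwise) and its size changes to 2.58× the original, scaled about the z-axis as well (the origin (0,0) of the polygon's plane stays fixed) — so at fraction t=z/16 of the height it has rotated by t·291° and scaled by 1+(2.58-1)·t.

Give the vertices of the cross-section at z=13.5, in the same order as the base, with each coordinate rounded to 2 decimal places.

Cross-section at z=13.5: (10.91,1.44) (-5.98,6.57) (-8.11,-6.56)

t = z/height = 13.5/16 = 0.84375
s = 1 + (scale-1)·z/height = 1 + (2.58-1)·13.5/16 = 2.333125
θ = twist·z/height = 291°·13.5/16 = 245.5313° = 4.285329 rad
cos θ = -0.414197, sin θ = -0.910187 (intermediates below are computed at full precision and shown rounded to 5 d.p.)
v1: (-2.5,4) → rotate → (4.67624,0.61868) → ×s → (10.91026,1.44346) → (10.91,1.44)
v2: (-1.5,-3.5) → rotate → (-2.56436,2.81497) → ×s → (-5.98297,6.56768) → (-5.98,6.57)
v3: (4,-2) → rotate → (-3.47716,-2.81236) → ×s → (-8.11265,-6.56158) → (-8.11,-6.56)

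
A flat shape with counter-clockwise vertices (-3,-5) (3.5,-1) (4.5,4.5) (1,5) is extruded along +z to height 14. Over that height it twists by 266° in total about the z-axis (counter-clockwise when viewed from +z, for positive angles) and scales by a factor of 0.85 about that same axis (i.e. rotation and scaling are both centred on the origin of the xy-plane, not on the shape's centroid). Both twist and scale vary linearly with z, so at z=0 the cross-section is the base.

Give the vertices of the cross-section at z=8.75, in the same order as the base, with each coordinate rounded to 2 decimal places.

t = z/height = 8.75/14 = 0.625
s = 1 + (scale-1)·z/height = 1 + (0.85-1)·8.75/14 = 0.906250
θ = twist·z/height = 266°·8.75/14 = 166.2500° = 2.901610 rad
cos θ = -0.971342, sin θ = 0.237686 (intermediates below are computed at full precision and shown rounded to 5 d.p.)
v1: (-3,-5) → rotate → (4.10246,4.14365) → ×s → (3.71785,3.75519) → (3.72,3.76)
v2: (3.5,-1) → rotate → (-3.16201,1.80324) → ×s → (-2.86557,1.63419) → (-2.87,1.63)
v3: (4.5,4.5) → rotate → (-5.44063,-3.30145) → ×s → (-4.93057,-2.99194) → (-4.93,-2.99)
v4: (1,5) → rotate → (-2.15977,-4.61902) → ×s → (-1.95729,-4.18599) → (-1.96,-4.19)

Cross-section at z=8.75: (3.72,3.76) (-2.87,1.63) (-4.93,-2.99) (-1.96,-4.19)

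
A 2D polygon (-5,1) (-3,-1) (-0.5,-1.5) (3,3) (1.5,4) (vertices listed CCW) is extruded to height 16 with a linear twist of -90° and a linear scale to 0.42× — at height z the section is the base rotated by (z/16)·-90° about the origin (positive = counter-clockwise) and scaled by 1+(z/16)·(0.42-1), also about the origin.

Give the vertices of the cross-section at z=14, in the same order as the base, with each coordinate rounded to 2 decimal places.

t = z/height = 14/16 = 0.875
s = 1 + (scale-1)·z/height = 1 + (0.42-1)·14/16 = 0.492500
θ = twist·z/height = -90°·14/16 = -78.7500° = -1.374447 rad
cos θ = 0.195090, sin θ = -0.980785 (intermediates below are computed at full precision and shown rounded to 5 d.p.)
v1: (-5,1) → rotate → (0.00533,5.09902) → ×s → (0.00263,2.51127) → (0.00,2.51)
v2: (-3,-1) → rotate → (-1.56606,2.74727) → ×s → (-0.77128,1.35303) → (-0.77,1.35)
v3: (-0.5,-1.5) → rotate → (-1.56872,0.19776) → ×s → (-0.77260,0.09740) → (-0.77,0.10)
v4: (3,3) → rotate → (3.52763,-2.35708) → ×s → (1.73736,-1.16086) → (1.74,-1.16)
v5: (1.5,4) → rotate → (4.21578,-0.69082) → ×s → (2.07627,-0.34023) → (2.08,-0.34)

Cross-section at z=14: (0.00,2.51) (-0.77,1.35) (-0.77,0.10) (1.74,-1.16) (2.08,-0.34)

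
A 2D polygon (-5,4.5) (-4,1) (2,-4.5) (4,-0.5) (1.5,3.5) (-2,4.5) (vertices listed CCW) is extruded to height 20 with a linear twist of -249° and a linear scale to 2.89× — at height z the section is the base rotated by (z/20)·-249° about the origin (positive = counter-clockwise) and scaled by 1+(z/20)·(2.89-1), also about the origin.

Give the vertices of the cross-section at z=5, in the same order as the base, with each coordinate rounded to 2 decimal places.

t = z/height = 5/20 = 0.25
s = 1 + (scale-1)·z/height = 1 + (2.89-1)·5/20 = 1.472500
θ = twist·z/height = -249°·5/20 = -62.2500° = -1.086467 rad
cos θ = 0.465615, sin θ = -0.884988 (intermediates below are computed at full precision and shown rounded to 5 d.p.)
v1: (-5,4.5) → rotate → (1.65437,6.52020) → ×s → (2.43606,9.60100) → (2.44,9.60)
v2: (-4,1) → rotate → (-0.97747,4.00557) → ×s → (-1.43933,5.89819) → (-1.44,5.90)
v3: (2,-4.5) → rotate → (-3.05122,-3.86524) → ×s → (-4.49291,-5.69157) → (-4.49,-5.69)
v4: (4,-0.5) → rotate → (1.41996,-3.77276) → ×s → (2.09090,-5.55539) → (2.09,-5.56)
v5: (1.5,3.5) → rotate → (3.79588,0.30217) → ×s → (5.58943,0.44494) → (5.59,0.44)
v6: (-2,4.5) → rotate → (3.05122,3.86524) → ×s → (4.49291,5.69157) → (4.49,5.69)

Cross-section at z=5: (2.44,9.60) (-1.44,5.90) (-4.49,-5.69) (2.09,-5.56) (5.59,0.44) (4.49,5.69)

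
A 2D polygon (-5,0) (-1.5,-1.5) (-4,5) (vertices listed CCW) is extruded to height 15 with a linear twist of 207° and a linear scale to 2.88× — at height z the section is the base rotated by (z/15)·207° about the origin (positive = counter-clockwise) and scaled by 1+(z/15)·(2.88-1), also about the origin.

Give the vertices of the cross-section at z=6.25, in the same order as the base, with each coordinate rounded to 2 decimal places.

Cross-section at z=6.25: (-0.58,-8.90) (2.49,-2.84) (-9.36,-6.53)

t = z/height = 6.25/15 = 0.416667
s = 1 + (scale-1)·z/height = 1 + (2.88-1)·6.25/15 = 1.783333
θ = twist·z/height = 207°·6.25/15 = 86.2500° = 1.505346 rad
cos θ = 0.065403, sin θ = 0.997859 (intermediates below are computed at full precision and shown rounded to 5 d.p.)
v1: (-5,0) → rotate → (-0.32702,-4.98929) → ×s → (-0.58318,-8.89758) → (-0.58,-8.90)
v2: (-1.5,-1.5) → rotate → (1.39868,-1.59489) → ×s → (2.49432,-2.84423) → (2.49,-2.84)
v3: (-4,5) → rotate → (-5.25091,-3.66442) → ×s → (-9.36412,-6.53488) → (-9.36,-6.53)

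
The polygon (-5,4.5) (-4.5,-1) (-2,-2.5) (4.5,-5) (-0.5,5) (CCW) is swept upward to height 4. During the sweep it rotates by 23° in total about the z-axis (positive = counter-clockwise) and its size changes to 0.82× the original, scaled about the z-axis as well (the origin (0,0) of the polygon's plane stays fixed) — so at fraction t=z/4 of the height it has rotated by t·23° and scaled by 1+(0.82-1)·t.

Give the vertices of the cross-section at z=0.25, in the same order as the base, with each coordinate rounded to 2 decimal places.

Cross-section at z=0.25: (-5.05,4.32) (-4.42,-1.10) (-1.91,-2.52) (4.57,-4.83) (-0.62,4.93)

t = z/height = 0.25/4 = 0.0625
s = 1 + (scale-1)·z/height = 1 + (0.82-1)·0.25/4 = 0.988750
θ = twist·z/height = 23°·0.25/4 = 1.4375° = 0.025089 rad
cos θ = 0.999685, sin θ = 0.025086 (intermediates below are computed at full precision and shown rounded to 5 d.p.)
v1: (-5,4.5) → rotate → (-5.11132,4.37315) → ×s → (-5.05381,4.32395) → (-5.05,4.32)
v2: (-4.5,-1) → rotate → (-4.47350,-1.11257) → ×s → (-4.42317,-1.10006) → (-4.42,-1.10)
v3: (-2,-2.5) → rotate → (-1.93665,-2.54939) → ×s → (-1.91487,-2.52071) → (-1.91,-2.52)
v4: (4.5,-5) → rotate → (4.62402,-4.88554) → ×s → (4.57200,-4.83057) → (4.57,-4.83)
v5: (-0.5,5) → rotate → (-0.62528,4.98588) → ×s → (-0.61824,4.92979) → (-0.62,4.93)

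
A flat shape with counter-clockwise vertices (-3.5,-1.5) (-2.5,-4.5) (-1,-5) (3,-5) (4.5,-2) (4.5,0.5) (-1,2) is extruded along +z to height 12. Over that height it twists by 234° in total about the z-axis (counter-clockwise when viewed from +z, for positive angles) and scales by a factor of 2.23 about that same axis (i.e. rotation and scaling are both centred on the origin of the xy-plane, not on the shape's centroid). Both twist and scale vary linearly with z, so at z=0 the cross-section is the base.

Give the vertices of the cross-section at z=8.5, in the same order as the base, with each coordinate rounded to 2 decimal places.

t = z/height = 8.5/12 = 0.708333
s = 1 + (scale-1)·z/height = 1 + (2.23-1)·8.5/12 = 1.871250
θ = twist·z/height = 234°·8.5/12 = 165.7500° = 2.892883 rad
cos θ = -0.969231, sin θ = 0.246153 (intermediates below are computed at full precision and shown rounded to 5 d.p.)
v1: (-3.5,-1.5) → rotate → (3.76154,0.59231) → ×s → (7.03878,1.10836) → (7.04,1.11)
v2: (-2.5,-4.5) → rotate → (3.53077,3.74616) → ×s → (6.60695,7.00999) → (6.61,7.01)
v3: (-1,-5) → rotate → (2.20000,4.60000) → ×s → (4.11675,8.60775) → (4.12,8.61)
v4: (3,-5) → rotate → (-1.67693,5.58461) → ×s → (-3.13795,10.45021) → (-3.14,10.45)
v5: (4.5,-2) → rotate → (-3.86923,3.04615) → ×s → (-7.24030,5.70011) → (-7.24,5.70)
v6: (4.5,0.5) → rotate → (-4.48462,0.62307) → ×s → (-8.39184,1.16593) → (-8.39,1.17)
v7: (-1,2) → rotate → (0.47692,-2.18462) → ×s → (0.89244,-4.08796) → (0.89,-4.09)

Cross-section at z=8.5: (7.04,1.11) (6.61,7.01) (4.12,8.61) (-3.14,10.45) (-7.24,5.70) (-8.39,1.17) (0.89,-4.09)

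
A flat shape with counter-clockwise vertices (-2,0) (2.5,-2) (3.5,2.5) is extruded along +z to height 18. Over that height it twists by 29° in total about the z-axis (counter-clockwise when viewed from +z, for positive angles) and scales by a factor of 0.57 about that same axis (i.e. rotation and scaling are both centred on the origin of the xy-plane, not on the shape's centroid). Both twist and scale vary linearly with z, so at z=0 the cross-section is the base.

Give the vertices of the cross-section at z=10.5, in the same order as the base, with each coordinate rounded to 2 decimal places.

Cross-section at z=10.5: (-1.43,-0.44) (2.23,-0.89) (1.96,2.55)

t = z/height = 10.5/18 = 0.583333
s = 1 + (scale-1)·z/height = 1 + (0.57-1)·10.5/18 = 0.749167
θ = twist·z/height = 29°·10.5/18 = 16.9167° = 0.295252 rad
cos θ = 0.956729, sin θ = 0.290981 (intermediates below are computed at full precision and shown rounded to 5 d.p.)
v1: (-2,0) → rotate → (-1.91346,-0.58196) → ×s → (-1.43350,-0.43599) → (-1.43,-0.44)
v2: (2.5,-2) → rotate → (2.97378,-1.18601) → ×s → (2.22786,-0.88852) → (2.23,-0.89)
v3: (3.5,2.5) → rotate → (2.62110,3.41025) → ×s → (1.96364,2.55485) → (1.96,2.55)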